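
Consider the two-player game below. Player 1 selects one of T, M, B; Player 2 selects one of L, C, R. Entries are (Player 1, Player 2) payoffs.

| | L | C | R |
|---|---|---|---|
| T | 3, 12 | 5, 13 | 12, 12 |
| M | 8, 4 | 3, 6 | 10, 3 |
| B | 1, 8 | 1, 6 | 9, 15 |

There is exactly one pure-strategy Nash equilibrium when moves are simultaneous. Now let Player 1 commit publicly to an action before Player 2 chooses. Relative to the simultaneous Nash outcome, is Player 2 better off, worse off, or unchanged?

Player 2 best-responds to each possible Player 1 move:
- T → Player 2 plays C (best of 12, 13, 12); Player 1 gets 5.
- M → Player 2 plays C (best of 4, 6, 3); Player 1 gets 3.
- B → Player 2 plays R (best of 8, 6, 15); Player 1 gets 9.
Among 5, 3, 9, the best is 9 at B. Subgame-perfect outcome: (B, R) with payoffs (9, 15).
For the simultaneous game, intersect best replies.
Player 1's best replies: L→M; C→T; R→T.
Player 2's best replies: T→C; M→C; B→R.
Only (T, C) has each player best-responding; Nash payoffs (5, 13).
Player 2 earns 15 sequentially versus 13 at the Nash outcome: better off.

better off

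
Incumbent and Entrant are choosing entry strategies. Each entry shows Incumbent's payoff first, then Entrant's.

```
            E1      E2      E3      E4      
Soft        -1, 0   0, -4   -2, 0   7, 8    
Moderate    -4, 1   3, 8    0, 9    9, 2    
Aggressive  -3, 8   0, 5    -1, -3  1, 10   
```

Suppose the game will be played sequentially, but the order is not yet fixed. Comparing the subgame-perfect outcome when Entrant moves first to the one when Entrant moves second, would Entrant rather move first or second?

If Incumbent leads: Entrant's best replies are Soft→E4, Moderate→E3, Aggressive→E4; Incumbent's induced payoffs 7, 0, 1; outcome (Soft, E4), payoffs (7, 8).
If Entrant leads: Incumbent's best replies are E1→Soft, E2→Moderate, E3→Moderate, E4→Moderate; Entrant's induced payoffs 0, 8, 9, 2; outcome (Moderate, E3), payoffs (0, 9).
Entrant gets 9 moving first and 8 moving second, so Entrant prefers to move first.

first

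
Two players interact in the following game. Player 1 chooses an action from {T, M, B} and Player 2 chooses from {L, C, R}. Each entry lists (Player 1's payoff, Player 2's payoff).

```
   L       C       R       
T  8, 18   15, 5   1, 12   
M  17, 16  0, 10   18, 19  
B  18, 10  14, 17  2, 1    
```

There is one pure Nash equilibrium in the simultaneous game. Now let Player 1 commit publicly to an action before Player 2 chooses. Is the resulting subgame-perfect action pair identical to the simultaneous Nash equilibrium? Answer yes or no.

yes

Backward induction with Player 1 moving first.
- T: BR = L, leader payoff 8.
- M: BR = R, leader payoff 18.
- B: BR = C, leader payoff 14.
Among 8, 18, 14, the best is 18 at M. Subgame-perfect outcome: (M, R) with payoffs (18, 19).
Under simultaneous play:
Player 1's best replies: L→B; C→T; R→M.
Player 2's best replies: T→L; M→R; B→C.
Only (M, R) has each player best-responding; Nash payoffs (18, 19).
Sequential outcome (M, R) coincides with the Nash profile (M, R).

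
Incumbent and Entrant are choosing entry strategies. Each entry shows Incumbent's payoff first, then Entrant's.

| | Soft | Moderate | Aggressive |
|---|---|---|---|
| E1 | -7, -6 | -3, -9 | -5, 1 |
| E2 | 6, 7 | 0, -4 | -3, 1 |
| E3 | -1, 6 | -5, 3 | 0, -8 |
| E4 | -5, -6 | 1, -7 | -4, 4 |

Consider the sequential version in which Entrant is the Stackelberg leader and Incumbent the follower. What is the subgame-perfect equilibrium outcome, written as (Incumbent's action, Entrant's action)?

Incumbent best-responds to each possible Entrant move:
- Soft → Incumbent plays E2 (best of -7, 6, -1, -5); Entrant gets 7.
- Moderate → Incumbent plays E4 (best of -3, 0, -5, 1); Entrant gets -7.
- Aggressive → Incumbent plays E3 (best of -5, -3, 0, -4); Entrant gets -8.
Among 7, -7, -8, the best is 7 at Soft. Subgame-perfect outcome: (E2, Soft) with payoffs (6, 7).

(E2, Soft)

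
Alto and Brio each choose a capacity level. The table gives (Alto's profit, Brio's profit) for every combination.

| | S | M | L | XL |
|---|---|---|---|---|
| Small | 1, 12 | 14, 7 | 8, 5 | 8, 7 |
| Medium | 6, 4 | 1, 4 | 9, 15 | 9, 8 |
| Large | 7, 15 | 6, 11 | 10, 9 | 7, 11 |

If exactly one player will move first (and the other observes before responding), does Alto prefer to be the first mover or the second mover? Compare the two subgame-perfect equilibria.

first

If Alto leads: Brio's best replies are Small→S, Medium→L, Large→S; Alto's induced payoffs 1, 9, 7; outcome (Medium, L), payoffs (9, 15).
If Brio leads: Alto's best replies are S→Large, M→Small, L→Large, XL→Medium; Brio's induced payoffs 15, 7, 9, 8; outcome (Large, S), payoffs (7, 15).
Alto gets 9 moving first and 7 moving second, so Alto prefers to move first.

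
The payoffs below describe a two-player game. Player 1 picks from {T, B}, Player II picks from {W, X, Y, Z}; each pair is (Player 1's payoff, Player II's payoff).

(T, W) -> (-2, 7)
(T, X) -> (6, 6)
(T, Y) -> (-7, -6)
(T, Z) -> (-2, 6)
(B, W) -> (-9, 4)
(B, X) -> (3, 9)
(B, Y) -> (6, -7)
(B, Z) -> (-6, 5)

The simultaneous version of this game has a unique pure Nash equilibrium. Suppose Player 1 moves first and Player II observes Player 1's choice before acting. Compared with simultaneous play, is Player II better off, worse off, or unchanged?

Work backward from Player II's decision.
- T → Player II plays W (best of 7, 6, -6, 6); Player 1 gets -2.
- B → Player II plays X (best of 4, 9, -7, 5); Player 1 gets 3.
Maximizing over -2, 3, Player 1 chooses B. Subgame-perfect outcome: (B, X) with payoffs (3, 9).
Now find the simultaneous Nash equilibrium.
Player 1's best replies: W→T; X→T; Y→B; Z→T.
Player II's best replies: T→W; B→X.
Only (T, W) has each player best-responding; Nash payoffs (-2, 7).
Player II earns 9 sequentially versus 7 at the Nash outcome: better off.

better off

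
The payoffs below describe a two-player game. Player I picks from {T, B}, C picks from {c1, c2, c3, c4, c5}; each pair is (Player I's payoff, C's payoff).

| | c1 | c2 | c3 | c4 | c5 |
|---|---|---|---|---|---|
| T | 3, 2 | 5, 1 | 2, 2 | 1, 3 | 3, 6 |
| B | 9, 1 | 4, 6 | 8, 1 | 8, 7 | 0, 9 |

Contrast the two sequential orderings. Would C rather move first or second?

first

If Player I leads: C's best replies are T→c5, B→c5; Player I's induced payoffs 3, 0; outcome (T, c5), payoffs (3, 6).
If C leads: Player I's best replies are c1→B, c2→T, c3→B, c4→B, c5→T; C's induced payoffs 1, 1, 1, 7, 6; outcome (B, c4), payoffs (8, 7).
C gets 7 moving first and 6 moving second, so C prefers to move first.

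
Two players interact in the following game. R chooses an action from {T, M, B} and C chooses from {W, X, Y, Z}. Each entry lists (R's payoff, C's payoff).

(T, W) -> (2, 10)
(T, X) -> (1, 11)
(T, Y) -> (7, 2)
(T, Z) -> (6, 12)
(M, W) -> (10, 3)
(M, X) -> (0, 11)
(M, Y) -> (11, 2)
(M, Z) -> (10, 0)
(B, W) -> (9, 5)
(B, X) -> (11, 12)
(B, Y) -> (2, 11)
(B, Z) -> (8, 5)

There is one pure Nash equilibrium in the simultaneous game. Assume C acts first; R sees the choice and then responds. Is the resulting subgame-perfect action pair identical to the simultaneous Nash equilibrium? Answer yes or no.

Work backward from R's decision.
- W → R plays M (best of 2, 10, 9); C gets 3.
- X → R plays B (best of 1, 0, 11); C gets 12.
- Y → R plays M (best of 7, 11, 2); C gets 2.
- Z → R plays M (best of 6, 10, 8); C gets 0.
Maximizing over 3, 12, 2, 0, C chooses X. Subgame-perfect outcome: (B, X) with payoffs (11, 12).
Under simultaneous play:
R's best replies: W→M; X→B; Y→M; Z→M.
C's best replies: T→Z; M→X; B→X.
The unique mutual best reply is (B, X), giving (11, 12).
Sequential outcome (B, X) coincides with the Nash profile (B, X).

yes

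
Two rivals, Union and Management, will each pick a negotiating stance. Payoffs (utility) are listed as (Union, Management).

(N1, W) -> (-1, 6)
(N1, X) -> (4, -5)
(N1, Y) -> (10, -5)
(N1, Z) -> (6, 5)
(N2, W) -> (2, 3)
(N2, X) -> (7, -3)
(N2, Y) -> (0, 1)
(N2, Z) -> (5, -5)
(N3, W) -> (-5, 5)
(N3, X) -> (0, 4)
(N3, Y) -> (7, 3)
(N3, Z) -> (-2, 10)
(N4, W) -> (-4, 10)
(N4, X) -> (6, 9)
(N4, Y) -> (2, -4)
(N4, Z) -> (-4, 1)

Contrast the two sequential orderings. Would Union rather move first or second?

If Union leads: Management's best replies are N1→W, N2→W, N3→Z, N4→W; Union's induced payoffs -1, 2, -2, -4; outcome (N2, W), payoffs (2, 3).
If Management leads: Union's best replies are W→N2, X→N2, Y→N1, Z→N1; Management's induced payoffs 3, -3, -5, 5; outcome (N1, Z), payoffs (6, 5).
Union gets 2 moving first and 6 moving second, so Union prefers to move second.

second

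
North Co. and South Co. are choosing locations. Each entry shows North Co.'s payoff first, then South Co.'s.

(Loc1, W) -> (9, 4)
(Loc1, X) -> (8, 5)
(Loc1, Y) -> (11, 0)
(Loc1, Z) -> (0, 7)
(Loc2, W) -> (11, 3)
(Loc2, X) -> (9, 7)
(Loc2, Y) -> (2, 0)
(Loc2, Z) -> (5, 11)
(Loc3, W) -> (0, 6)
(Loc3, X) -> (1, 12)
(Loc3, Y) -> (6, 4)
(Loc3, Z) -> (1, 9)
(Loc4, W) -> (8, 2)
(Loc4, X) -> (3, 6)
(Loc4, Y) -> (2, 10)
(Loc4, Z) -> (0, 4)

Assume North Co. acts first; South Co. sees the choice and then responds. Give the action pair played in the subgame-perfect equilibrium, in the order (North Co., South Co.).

(Loc2, Z)

Backward induction with North Co. moving first.
- Loc1: South Co. compares 4, 5, 0, 7 and picks Z; North Co. would get 0.
- Loc2: South Co. compares 3, 7, 0, 11 and picks Z; North Co. would get 5.
- Loc3: South Co. compares 6, 12, 4, 9 and picks X; North Co. would get 1.
- Loc4: South Co. compares 2, 6, 10, 4 and picks Y; North Co. would get 2.
Among 0, 5, 1, 2, the best is 5 at Loc2. Subgame-perfect outcome: (Loc2, Z) with payoffs (5, 11).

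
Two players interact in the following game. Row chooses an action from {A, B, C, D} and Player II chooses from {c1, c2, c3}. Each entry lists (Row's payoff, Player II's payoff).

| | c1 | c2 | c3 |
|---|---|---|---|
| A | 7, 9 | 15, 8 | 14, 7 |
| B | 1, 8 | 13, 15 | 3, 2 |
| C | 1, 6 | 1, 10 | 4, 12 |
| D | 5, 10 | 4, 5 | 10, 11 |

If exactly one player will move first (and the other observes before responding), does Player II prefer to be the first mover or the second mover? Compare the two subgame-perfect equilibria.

If Row leads: Player II's best replies are A→c1, B→c2, C→c3, D→c3; Row's induced payoffs 7, 13, 4, 10; outcome (B, c2), payoffs (13, 15).
If Player II leads: Row's best replies are c1→A, c2→A, c3→A; Player II's induced payoffs 9, 8, 7; outcome (A, c1), payoffs (7, 9).
Player II gets 9 moving first and 15 moving second, so Player II prefers to move second.

second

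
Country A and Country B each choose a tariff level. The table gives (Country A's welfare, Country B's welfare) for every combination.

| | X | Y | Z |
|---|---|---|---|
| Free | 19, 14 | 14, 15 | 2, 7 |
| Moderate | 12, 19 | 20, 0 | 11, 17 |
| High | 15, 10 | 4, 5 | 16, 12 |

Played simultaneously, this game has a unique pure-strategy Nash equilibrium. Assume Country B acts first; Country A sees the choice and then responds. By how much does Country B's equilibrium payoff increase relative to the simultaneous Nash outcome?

2

Solve by backward induction (Country B leads).
- X → Country A plays Free (best of 19, 12, 15); Country B gets 14.
- Y → Country A plays Moderate (best of 14, 20, 4); Country B gets 0.
- Z → Country A plays High (best of 2, 11, 16); Country B gets 12.
Among 14, 0, 12, the best is 14 at X. Subgame-perfect outcome: (Free, X) with payoffs (19, 14).
Under simultaneous play:
Country A's best replies: X→Free; Y→Moderate; Z→High.
Country B's best replies: Free→Y; Moderate→X; High→Z.
The unique mutual best reply is (High, Z), giving (16, 12).
Country B's commitment gain: 14 − 12 = 2.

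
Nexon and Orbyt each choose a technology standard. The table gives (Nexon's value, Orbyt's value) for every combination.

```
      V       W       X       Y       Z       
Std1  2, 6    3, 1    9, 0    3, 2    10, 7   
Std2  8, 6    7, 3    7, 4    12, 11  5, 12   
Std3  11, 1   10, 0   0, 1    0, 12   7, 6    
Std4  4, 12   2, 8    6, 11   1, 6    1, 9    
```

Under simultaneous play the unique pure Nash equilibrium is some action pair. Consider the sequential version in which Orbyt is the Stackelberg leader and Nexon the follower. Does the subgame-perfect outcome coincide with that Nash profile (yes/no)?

no

Backward induction with Orbyt moving first.
- V → Nexon plays Std3 (best of 2, 8, 11, 4); Orbyt gets 1.
- W → Nexon plays Std3 (best of 3, 7, 10, 2); Orbyt gets 0.
- X → Nexon plays Std1 (best of 9, 7, 0, 6); Orbyt gets 0.
- Y → Nexon plays Std2 (best of 3, 12, 0, 1); Orbyt gets 11.
- Z → Nexon plays Std1 (best of 10, 5, 7, 1); Orbyt gets 7.
Orbyt's induced payoffs are 1, 0, 0, 11, 7, so Orbyt commits to Y. Subgame-perfect outcome: (Std2, Y) with payoffs (12, 11).
For the simultaneous game, intersect best replies.
Nexon's best replies: V→Std3; W→Std3; X→Std1; Y→Std2; Z→Std1.
Orbyt's best replies: Std1→Z; Std2→Z; Std3→Y; Std4→V.
Only (Std1, Z) has each player best-responding; Nash payoffs (10, 7).
Sequential outcome (Std2, Y) differs from the Nash profile (Std1, Z).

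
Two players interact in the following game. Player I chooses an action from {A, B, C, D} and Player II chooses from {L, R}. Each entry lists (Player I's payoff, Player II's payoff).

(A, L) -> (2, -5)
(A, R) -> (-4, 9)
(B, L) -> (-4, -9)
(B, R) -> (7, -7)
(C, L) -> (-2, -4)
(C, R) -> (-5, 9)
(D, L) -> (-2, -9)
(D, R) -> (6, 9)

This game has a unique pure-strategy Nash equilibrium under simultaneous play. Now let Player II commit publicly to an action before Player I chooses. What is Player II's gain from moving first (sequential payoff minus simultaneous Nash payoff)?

2

Solve by backward induction (Player II leads).
- L: Player I compares 2, -4, -2, -2 and picks A; Player II would get -5.
- R: Player I compares -4, 7, -5, 6 and picks B; Player II would get -7.
Player II's induced payoffs are -5, -7, so Player II commits to L. Subgame-perfect outcome: (A, L) with payoffs (2, -5).
Now find the simultaneous Nash equilibrium.
Player I's best replies: L→A; R→B.
Player II's best replies: A→R; B→R; C→R; D→R.
Only (B, R) has each player best-responding; Nash payoffs (7, -7).
Player II's commitment gain: -5 − -7 = 2.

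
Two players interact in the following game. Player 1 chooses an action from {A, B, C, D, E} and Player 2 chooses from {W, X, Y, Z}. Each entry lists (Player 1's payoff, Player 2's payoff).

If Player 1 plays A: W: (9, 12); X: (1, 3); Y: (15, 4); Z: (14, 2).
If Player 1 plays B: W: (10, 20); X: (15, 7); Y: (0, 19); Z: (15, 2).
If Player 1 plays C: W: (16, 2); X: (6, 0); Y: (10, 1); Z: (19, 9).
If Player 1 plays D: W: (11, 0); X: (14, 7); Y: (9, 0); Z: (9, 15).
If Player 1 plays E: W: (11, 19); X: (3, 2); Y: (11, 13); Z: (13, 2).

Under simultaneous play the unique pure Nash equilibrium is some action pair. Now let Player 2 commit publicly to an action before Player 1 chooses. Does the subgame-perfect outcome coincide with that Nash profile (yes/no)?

Backward induction with Player 2 moving first.
- W → Player 1 plays C (best of 9, 10, 16, 11, 11); Player 2 gets 2.
- X → Player 1 plays B (best of 1, 15, 6, 14, 3); Player 2 gets 7.
- Y → Player 1 plays A (best of 15, 0, 10, 9, 11); Player 2 gets 4.
- Z → Player 1 plays C (best of 14, 15, 19, 9, 13); Player 2 gets 9.
Maximizing over 2, 7, 4, 9, Player 2 chooses Z. Subgame-perfect outcome: (C, Z) with payoffs (19, 9).
Under simultaneous play:
Player 1's best replies: W→C; X→B; Y→A; Z→C.
Player 2's best replies: A→W; B→W; C→Z; D→Z; E→W.
Only (C, Z) has each player best-responding; Nash payoffs (19, 9).
Sequential outcome (C, Z) coincides with the Nash profile (C, Z).

yes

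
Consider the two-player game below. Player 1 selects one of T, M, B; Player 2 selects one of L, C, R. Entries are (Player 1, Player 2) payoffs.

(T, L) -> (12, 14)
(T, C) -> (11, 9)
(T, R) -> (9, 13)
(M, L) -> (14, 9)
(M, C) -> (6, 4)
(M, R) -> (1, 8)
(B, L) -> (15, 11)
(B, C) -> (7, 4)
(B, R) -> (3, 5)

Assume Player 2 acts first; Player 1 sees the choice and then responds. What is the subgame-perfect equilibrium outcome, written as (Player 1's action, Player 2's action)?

Work backward from Player 1's decision.
- L: BR = B, leader payoff 11.
- C: BR = T, leader payoff 9.
- R: BR = T, leader payoff 13.
Maximizing over 11, 9, 13, Player 2 chooses R. Subgame-perfect outcome: (T, R) with payoffs (9, 13).

(T, R)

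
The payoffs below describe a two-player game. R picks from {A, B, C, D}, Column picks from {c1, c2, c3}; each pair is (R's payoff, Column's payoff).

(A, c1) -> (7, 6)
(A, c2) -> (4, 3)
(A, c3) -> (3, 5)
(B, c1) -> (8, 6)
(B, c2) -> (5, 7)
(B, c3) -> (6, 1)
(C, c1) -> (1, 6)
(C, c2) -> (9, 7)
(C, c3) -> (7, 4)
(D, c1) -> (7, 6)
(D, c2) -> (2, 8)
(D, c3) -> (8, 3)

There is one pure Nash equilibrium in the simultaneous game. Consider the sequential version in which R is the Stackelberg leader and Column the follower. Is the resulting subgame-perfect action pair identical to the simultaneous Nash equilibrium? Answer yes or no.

yes

Work backward from Column's decision.
- A: BR = c1, leader payoff 7.
- B: BR = c2, leader payoff 5.
- C: BR = c2, leader payoff 9.
- D: BR = c2, leader payoff 2.
Maximizing over 7, 5, 9, 2, R chooses C. Subgame-perfect outcome: (C, c2) with payoffs (9, 7).
Now find the simultaneous Nash equilibrium.
R's best replies: c1→B; c2→C; c3→D.
Column's best replies: A→c1; B→c2; C→c2; D→c2.
Only (C, c2) has each player best-responding; Nash payoffs (9, 7).
Sequential outcome (C, c2) coincides with the Nash profile (C, c2).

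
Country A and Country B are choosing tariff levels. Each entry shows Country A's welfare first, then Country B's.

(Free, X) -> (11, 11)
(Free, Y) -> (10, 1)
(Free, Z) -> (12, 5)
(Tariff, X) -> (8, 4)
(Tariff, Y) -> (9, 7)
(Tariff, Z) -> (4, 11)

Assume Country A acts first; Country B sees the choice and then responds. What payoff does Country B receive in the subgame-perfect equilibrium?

Backward induction with Country A moving first.
- Free: Country B compares 11, 1, 5 and picks X; Country A would get 11.
- Tariff: Country B compares 4, 7, 11 and picks Z; Country A would get 4.
Among 11, 4, the best is 11 at Free. Subgame-perfect outcome: (Free, X) with payoffs (11, 11).

11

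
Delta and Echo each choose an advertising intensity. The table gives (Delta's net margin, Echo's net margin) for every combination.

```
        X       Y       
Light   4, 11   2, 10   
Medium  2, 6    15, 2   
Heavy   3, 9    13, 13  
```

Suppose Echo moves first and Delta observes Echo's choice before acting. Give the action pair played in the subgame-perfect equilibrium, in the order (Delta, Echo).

Work backward from Delta's decision.
- X → Delta plays Light (best of 4, 2, 3); Echo gets 11.
- Y → Delta plays Medium (best of 2, 15, 13); Echo gets 2.
Echo's induced payoffs are 11, 2, so Echo commits to X. Subgame-perfect outcome: (Light, X) with payoffs (4, 11).

(Light, X)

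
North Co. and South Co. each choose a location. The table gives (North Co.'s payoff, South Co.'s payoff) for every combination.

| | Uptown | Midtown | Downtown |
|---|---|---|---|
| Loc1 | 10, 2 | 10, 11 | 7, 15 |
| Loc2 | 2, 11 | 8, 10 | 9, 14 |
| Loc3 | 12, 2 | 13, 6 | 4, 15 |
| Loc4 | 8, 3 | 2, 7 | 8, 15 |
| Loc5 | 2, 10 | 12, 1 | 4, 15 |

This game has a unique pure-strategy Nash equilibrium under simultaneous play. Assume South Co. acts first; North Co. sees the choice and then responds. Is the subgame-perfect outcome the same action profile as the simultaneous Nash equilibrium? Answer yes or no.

Work backward from North Co.'s decision.
- Uptown → North Co. plays Loc3 (best of 10, 2, 12, 8, 2); South Co. gets 2.
- Midtown → North Co. plays Loc3 (best of 10, 8, 13, 2, 12); South Co. gets 6.
- Downtown → North Co. plays Loc2 (best of 7, 9, 4, 8, 4); South Co. gets 14.
South Co.'s induced payoffs are 2, 6, 14, so South Co. commits to Downtown. Subgame-perfect outcome: (Loc2, Downtown) with payoffs (9, 14).
Now find the simultaneous Nash equilibrium.
North Co.'s best replies: Uptown→Loc3; Midtown→Loc3; Downtown→Loc2.
South Co.'s best replies: Loc1→Downtown; Loc2→Downtown; Loc3→Downtown; Loc4→Downtown; Loc5→Downtown.
Only (Loc2, Downtown) has each player best-responding; Nash payoffs (9, 14).
Sequential outcome (Loc2, Downtown) coincides with the Nash profile (Loc2, Downtown).

yes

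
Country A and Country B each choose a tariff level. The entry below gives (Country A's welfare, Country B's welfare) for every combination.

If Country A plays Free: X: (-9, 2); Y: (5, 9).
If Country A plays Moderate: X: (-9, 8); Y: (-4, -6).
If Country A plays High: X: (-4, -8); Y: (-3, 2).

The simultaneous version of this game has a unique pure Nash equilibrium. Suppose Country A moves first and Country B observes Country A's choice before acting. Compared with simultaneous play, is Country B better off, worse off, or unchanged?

Solve by backward induction (Country A leads).
- Free → Country B plays Y (best of 2, 9); Country A gets 5.
- Moderate → Country B plays X (best of 8, -6); Country A gets -9.
- High → Country B plays Y (best of -8, 2); Country A gets -3.
Among 5, -9, -3, the best is 5 at Free. Subgame-perfect outcome: (Free, Y) with payoffs (5, 9).
Now find the simultaneous Nash equilibrium.
Country A's best replies: X→High; Y→Free.
Country B's best replies: Free→Y; Moderate→X; High→Y.
The unique mutual best reply is (Free, Y), giving (5, 9).
Country B earns 9 sequentially versus 9 at the Nash outcome: unchanged.

unchanged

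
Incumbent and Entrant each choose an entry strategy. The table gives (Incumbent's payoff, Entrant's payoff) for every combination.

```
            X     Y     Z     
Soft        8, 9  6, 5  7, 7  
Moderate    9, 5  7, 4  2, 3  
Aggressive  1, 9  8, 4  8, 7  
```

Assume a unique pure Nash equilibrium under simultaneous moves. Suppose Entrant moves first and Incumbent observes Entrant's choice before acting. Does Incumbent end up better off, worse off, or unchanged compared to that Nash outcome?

worse off

Backward induction with Entrant moving first.
- X: BR = Moderate, leader payoff 5.
- Y: BR = Aggressive, leader payoff 4.
- Z: BR = Aggressive, leader payoff 7.
Entrant's induced payoffs are 5, 4, 7, so Entrant commits to Z. Subgame-perfect outcome: (Aggressive, Z) with payoffs (8, 7).
Now find the simultaneous Nash equilibrium.
Incumbent's best replies: X→Moderate; Y→Aggressive; Z→Aggressive.
Entrant's best replies: Soft→X; Moderate→X; Aggressive→X.
The unique mutual best reply is (Moderate, X), giving (9, 5).
Incumbent earns 8 sequentially versus 9 at the Nash outcome: worse off.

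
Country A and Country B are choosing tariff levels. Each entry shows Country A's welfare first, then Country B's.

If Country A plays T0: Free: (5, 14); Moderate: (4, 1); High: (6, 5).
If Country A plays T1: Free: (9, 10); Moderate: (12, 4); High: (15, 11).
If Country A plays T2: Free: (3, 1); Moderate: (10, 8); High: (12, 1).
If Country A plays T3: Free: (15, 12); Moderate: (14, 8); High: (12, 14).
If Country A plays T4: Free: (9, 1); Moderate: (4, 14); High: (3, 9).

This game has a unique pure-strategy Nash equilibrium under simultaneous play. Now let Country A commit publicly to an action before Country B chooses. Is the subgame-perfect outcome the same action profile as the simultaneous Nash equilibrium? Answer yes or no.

yes

Country B best-responds to each possible Country A move:
- T0: BR = Free, leader payoff 5.
- T1: BR = High, leader payoff 15.
- T2: BR = Moderate, leader payoff 10.
- T3: BR = High, leader payoff 12.
- T4: BR = Moderate, leader payoff 4.
Among 5, 15, 10, 12, 4, the best is 15 at T1. Subgame-perfect outcome: (T1, High) with payoffs (15, 11).
For the simultaneous game, intersect best replies.
Country A's best replies: Free→T3; Moderate→T3; High→T1.
Country B's best replies: T0→Free; T1→High; T2→Moderate; T3→High; T4→Moderate.
The unique mutual best reply is (T1, High), giving (15, 11).
Sequential outcome (T1, High) coincides with the Nash profile (T1, High).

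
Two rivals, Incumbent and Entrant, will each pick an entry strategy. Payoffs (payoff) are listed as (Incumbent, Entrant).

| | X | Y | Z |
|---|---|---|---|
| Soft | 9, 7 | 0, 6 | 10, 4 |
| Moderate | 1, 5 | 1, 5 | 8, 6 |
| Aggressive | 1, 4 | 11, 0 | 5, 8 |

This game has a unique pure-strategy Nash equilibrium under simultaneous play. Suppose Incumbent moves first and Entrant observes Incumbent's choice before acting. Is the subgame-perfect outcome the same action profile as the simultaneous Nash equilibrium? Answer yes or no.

Backward induction with Incumbent moving first.
- Soft: Entrant compares 7, 6, 4 and picks X; Incumbent would get 9.
- Moderate: Entrant compares 5, 5, 6 and picks Z; Incumbent would get 8.
- Aggressive: Entrant compares 4, 0, 8 and picks Z; Incumbent would get 5.
Among 9, 8, 5, the best is 9 at Soft. Subgame-perfect outcome: (Soft, X) with payoffs (9, 7).
Under simultaneous play:
Incumbent's best replies: X→Soft; Y→Aggressive; Z→Soft.
Entrant's best replies: Soft→X; Moderate→Z; Aggressive→Z.
The unique mutual best reply is (Soft, X), giving (9, 7).
Sequential outcome (Soft, X) coincides with the Nash profile (Soft, X).

yes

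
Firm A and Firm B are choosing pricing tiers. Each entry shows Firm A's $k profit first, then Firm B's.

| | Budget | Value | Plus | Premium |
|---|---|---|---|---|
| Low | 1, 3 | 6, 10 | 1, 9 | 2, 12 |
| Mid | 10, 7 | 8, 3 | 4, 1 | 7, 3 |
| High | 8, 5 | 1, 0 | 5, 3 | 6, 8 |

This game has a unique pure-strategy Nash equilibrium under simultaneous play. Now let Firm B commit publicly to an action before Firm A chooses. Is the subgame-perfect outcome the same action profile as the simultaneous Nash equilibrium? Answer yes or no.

yes

Solve by backward induction (Firm B leads).
- Budget → Firm A plays Mid (best of 1, 10, 8); Firm B gets 7.
- Value → Firm A plays Mid (best of 6, 8, 1); Firm B gets 3.
- Plus → Firm A plays High (best of 1, 4, 5); Firm B gets 3.
- Premium → Firm A plays Mid (best of 2, 7, 6); Firm B gets 3.
Maximizing over 7, 3, 3, 3, Firm B chooses Budget. Subgame-perfect outcome: (Mid, Budget) with payoffs (10, 7).
Now find the simultaneous Nash equilibrium.
Firm A's best replies: Budget→Mid; Value→Mid; Plus→High; Premium→Mid.
Firm B's best replies: Low→Premium; Mid→Budget; High→Premium.
Only (Mid, Budget) has each player best-responding; Nash payoffs (10, 7).
Sequential outcome (Mid, Budget) coincides with the Nash profile (Mid, Budget).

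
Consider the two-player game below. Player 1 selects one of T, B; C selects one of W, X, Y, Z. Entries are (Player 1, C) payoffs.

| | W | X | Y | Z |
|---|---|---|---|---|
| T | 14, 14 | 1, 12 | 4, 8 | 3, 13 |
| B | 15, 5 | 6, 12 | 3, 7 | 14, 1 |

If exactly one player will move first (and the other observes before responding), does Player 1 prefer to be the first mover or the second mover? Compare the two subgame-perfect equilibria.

first

If Player 1 leads: C's best replies are T→W, B→X; Player 1's induced payoffs 14, 6; outcome (T, W), payoffs (14, 14).
If C leads: Player 1's best replies are W→B, X→B, Y→T, Z→B; C's induced payoffs 5, 12, 8, 1; outcome (B, X), payoffs (6, 12).
Player 1 gets 14 moving first and 6 moving second, so Player 1 prefers to move first.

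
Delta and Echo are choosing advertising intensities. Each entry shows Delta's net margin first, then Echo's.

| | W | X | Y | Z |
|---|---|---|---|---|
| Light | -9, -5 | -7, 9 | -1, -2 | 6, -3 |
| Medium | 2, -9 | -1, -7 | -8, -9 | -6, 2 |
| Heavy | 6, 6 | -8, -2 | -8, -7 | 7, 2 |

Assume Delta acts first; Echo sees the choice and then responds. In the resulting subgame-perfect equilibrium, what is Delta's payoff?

6

Solve by backward induction (Delta leads).
- Light: BR = X, leader payoff -7.
- Medium: BR = Z, leader payoff -6.
- Heavy: BR = W, leader payoff 6.
Among -7, -6, 6, the best is 6 at Heavy. Subgame-perfect outcome: (Heavy, W) with payoffs (6, 6).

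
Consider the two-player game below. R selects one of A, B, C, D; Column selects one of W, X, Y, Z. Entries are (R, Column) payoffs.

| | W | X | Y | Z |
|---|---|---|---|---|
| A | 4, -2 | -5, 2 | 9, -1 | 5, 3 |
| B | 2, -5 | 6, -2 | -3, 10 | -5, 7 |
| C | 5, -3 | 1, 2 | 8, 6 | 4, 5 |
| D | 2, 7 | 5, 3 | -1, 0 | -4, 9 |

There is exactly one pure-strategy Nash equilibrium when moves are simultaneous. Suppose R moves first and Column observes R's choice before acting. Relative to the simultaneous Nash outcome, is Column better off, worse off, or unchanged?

better off

Column best-responds to each possible R move:
- A → Column plays Z (best of -2, 2, -1, 3); R gets 5.
- B → Column plays Y (best of -5, -2, 10, 7); R gets -3.
- C → Column plays Y (best of -3, 2, 6, 5); R gets 8.
- D → Column plays Z (best of 7, 3, 0, 9); R gets -4.
Among 5, -3, 8, -4, the best is 8 at C. Subgame-perfect outcome: (C, Y) with payoffs (8, 6).
Now find the simultaneous Nash equilibrium.
R's best replies: W→C; X→B; Y→A; Z→A.
Column's best replies: A→Z; B→Y; C→Y; D→Z.
Only (A, Z) has each player best-responding; Nash payoffs (5, 3).
Column earns 6 sequentially versus 3 at the Nash outcome: better off.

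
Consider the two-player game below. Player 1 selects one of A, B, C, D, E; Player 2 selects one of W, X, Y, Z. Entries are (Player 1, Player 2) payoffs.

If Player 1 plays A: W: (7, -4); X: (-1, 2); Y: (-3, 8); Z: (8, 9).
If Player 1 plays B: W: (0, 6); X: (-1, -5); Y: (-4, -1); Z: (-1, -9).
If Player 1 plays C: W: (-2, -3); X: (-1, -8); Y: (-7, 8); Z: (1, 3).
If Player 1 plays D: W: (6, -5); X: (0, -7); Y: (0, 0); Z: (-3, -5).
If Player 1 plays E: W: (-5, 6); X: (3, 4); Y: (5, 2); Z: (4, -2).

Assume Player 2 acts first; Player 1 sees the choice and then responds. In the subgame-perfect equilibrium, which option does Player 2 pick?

Z

Player 1 best-responds to each possible Player 2 move:
- W → Player 1 plays A (best of 7, 0, -2, 6, -5); Player 2 gets -4.
- X → Player 1 plays E (best of -1, -1, -1, 0, 3); Player 2 gets 4.
- Y → Player 1 plays E (best of -3, -4, -7, 0, 5); Player 2 gets 2.
- Z → Player 1 plays A (best of 8, -1, 1, -3, 4); Player 2 gets 9.
Maximizing over -4, 4, 2, 9, Player 2 chooses Z. Subgame-perfect outcome: (A, Z) with payoffs (8, 9).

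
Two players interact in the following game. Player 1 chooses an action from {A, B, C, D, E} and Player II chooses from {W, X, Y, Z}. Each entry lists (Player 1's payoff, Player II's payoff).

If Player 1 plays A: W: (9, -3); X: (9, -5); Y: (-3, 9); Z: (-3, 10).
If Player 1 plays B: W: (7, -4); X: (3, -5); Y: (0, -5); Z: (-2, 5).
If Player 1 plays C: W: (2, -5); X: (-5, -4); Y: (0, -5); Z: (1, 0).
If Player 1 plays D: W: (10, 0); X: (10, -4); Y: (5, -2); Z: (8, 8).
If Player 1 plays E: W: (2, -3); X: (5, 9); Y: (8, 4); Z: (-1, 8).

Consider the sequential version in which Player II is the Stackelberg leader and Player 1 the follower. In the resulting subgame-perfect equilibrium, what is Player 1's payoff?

Work backward from Player 1's decision.
- W → Player 1 plays D (best of 9, 7, 2, 10, 2); Player II gets 0.
- X → Player 1 plays D (best of 9, 3, -5, 10, 5); Player II gets -4.
- Y → Player 1 plays E (best of -3, 0, 0, 5, 8); Player II gets 4.
- Z → Player 1 plays D (best of -3, -2, 1, 8, -1); Player II gets 8.
Maximizing over 0, -4, 4, 8, Player II chooses Z. Subgame-perfect outcome: (D, Z) with payoffs (8, 8).

8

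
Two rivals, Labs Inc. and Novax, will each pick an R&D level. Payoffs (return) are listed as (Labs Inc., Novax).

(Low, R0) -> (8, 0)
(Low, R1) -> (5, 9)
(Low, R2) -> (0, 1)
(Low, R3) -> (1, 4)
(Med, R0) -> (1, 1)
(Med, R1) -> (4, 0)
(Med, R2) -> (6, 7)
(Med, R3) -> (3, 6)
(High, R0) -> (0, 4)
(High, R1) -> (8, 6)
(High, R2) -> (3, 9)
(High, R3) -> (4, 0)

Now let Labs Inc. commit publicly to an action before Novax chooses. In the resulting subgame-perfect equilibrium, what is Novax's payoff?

Work backward from Novax's decision.
- Low: Novax compares 0, 9, 1, 4 and picks R1; Labs Inc. would get 5.
- Med: Novax compares 1, 0, 7, 6 and picks R2; Labs Inc. would get 6.
- High: Novax compares 4, 6, 9, 0 and picks R2; Labs Inc. would get 3.
Maximizing over 5, 6, 3, Labs Inc. chooses Med. Subgame-perfect outcome: (Med, R2) with payoffs (6, 7).

7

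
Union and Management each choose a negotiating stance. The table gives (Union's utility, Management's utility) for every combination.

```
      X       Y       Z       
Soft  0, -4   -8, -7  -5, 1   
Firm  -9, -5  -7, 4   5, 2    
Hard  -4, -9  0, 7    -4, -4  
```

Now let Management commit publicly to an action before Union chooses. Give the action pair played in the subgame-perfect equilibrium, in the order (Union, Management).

Work backward from Union's decision.
- X → Union plays Soft (best of 0, -9, -4); Management gets -4.
- Y → Union plays Hard (best of -8, -7, 0); Management gets 7.
- Z → Union plays Firm (best of -5, 5, -4); Management gets 2.
Maximizing over -4, 7, 2, Management chooses Y. Subgame-perfect outcome: (Hard, Y) with payoffs (0, 7).

(Hard, Y)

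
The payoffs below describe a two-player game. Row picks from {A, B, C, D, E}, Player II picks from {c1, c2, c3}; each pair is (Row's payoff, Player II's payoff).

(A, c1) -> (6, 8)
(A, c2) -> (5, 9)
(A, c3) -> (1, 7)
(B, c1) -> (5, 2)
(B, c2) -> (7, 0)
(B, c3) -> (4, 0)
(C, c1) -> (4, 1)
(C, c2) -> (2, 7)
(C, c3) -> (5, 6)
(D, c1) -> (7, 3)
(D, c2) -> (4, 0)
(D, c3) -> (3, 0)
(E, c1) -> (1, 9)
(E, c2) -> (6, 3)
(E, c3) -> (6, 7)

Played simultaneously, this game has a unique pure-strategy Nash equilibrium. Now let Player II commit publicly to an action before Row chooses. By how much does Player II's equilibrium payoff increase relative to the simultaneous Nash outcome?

4

Row best-responds to each possible Player II move:
- c1: Row compares 6, 5, 4, 7, 1 and picks D; Player II would get 3.
- c2: Row compares 5, 7, 2, 4, 6 and picks B; Player II would get 0.
- c3: Row compares 1, 4, 5, 3, 6 and picks E; Player II would get 7.
Player II's induced payoffs are 3, 0, 7, so Player II commits to c3. Subgame-perfect outcome: (E, c3) with payoffs (6, 7).
Under simultaneous play:
Row's best replies: c1→D; c2→B; c3→E.
Player II's best replies: A→c2; B→c1; C→c2; D→c1; E→c1.
The unique mutual best reply is (D, c1), giving (7, 3).
Player II's commitment gain: 7 − 3 = 4.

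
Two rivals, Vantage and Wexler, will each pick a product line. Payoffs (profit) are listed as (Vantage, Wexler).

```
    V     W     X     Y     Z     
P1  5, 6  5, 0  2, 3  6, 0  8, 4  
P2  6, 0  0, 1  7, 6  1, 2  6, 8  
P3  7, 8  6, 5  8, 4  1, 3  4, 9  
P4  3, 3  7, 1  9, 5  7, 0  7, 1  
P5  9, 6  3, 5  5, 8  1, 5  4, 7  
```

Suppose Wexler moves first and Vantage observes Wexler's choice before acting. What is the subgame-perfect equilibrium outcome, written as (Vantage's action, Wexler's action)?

(P5, V)

Solve by backward induction (Wexler leads).
- V: BR = P5, leader payoff 6.
- W: BR = P4, leader payoff 1.
- X: BR = P4, leader payoff 5.
- Y: BR = P4, leader payoff 0.
- Z: BR = P1, leader payoff 4.
Wexler's induced payoffs are 6, 1, 5, 0, 4, so Wexler commits to V. Subgame-perfect outcome: (P5, V) with payoffs (9, 6).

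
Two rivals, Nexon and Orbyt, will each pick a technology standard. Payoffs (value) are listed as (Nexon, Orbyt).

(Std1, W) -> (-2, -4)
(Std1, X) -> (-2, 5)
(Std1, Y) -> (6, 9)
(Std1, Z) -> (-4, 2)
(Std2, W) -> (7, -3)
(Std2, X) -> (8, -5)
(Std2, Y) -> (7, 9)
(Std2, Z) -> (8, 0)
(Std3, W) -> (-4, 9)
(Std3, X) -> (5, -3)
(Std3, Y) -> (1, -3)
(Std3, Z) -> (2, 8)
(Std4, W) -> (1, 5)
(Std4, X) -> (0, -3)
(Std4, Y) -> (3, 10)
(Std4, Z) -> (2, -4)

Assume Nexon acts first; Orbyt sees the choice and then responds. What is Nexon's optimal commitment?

Std2

Backward induction with Nexon moving first.
- Std1: Orbyt compares -4, 5, 9, 2 and picks Y; Nexon would get 6.
- Std2: Orbyt compares -3, -5, 9, 0 and picks Y; Nexon would get 7.
- Std3: Orbyt compares 9, -3, -3, 8 and picks W; Nexon would get -4.
- Std4: Orbyt compares 5, -3, 10, -4 and picks Y; Nexon would get 3.
Nexon's induced payoffs are 6, 7, -4, 3, so Nexon commits to Std2. Subgame-perfect outcome: (Std2, Y) with payoffs (7, 9).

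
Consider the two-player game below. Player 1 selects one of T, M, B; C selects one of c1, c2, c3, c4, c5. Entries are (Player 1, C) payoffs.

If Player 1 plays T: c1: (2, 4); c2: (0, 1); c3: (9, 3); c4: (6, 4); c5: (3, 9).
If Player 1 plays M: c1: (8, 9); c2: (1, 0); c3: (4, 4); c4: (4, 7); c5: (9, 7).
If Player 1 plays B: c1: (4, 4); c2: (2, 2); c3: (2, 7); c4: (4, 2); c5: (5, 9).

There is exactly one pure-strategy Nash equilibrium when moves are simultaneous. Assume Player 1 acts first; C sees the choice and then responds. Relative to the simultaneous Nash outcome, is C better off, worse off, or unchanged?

Work backward from C's decision.
- T → C plays c5 (best of 4, 1, 3, 4, 9); Player 1 gets 3.
- M → C plays c1 (best of 9, 0, 4, 7, 7); Player 1 gets 8.
- B → C plays c5 (best of 4, 2, 7, 2, 9); Player 1 gets 5.
Maximizing over 3, 8, 5, Player 1 chooses M. Subgame-perfect outcome: (M, c1) with payoffs (8, 9).
Now find the simultaneous Nash equilibrium.
Player 1's best replies: c1→M; c2→B; c3→T; c4→T; c5→M.
C's best replies: T→c5; M→c1; B→c5.
Only (M, c1) has each player best-responding; Nash payoffs (8, 9).
C earns 9 sequentially versus 9 at the Nash outcome: unchanged.

unchanged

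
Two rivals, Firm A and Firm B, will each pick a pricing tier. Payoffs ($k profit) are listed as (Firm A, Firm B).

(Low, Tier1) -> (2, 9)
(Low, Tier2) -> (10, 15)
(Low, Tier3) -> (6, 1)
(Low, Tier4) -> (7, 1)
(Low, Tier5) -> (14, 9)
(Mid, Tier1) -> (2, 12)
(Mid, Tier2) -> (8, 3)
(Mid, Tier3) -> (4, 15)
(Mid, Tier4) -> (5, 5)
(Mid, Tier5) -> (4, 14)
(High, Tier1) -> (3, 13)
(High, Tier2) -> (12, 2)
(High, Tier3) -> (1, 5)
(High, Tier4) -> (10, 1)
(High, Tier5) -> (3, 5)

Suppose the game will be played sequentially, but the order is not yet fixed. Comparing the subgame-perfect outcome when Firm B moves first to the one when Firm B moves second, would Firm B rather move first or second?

second

If Firm A leads: Firm B's best replies are Low→Tier2, Mid→Tier3, High→Tier1; Firm A's induced payoffs 10, 4, 3; outcome (Low, Tier2), payoffs (10, 15).
If Firm B leads: Firm A's best replies are Tier1→High, Tier2→High, Tier3→Low, Tier4→High, Tier5→Low; Firm B's induced payoffs 13, 2, 1, 1, 9; outcome (High, Tier1), payoffs (3, 13).
Firm B gets 13 moving first and 15 moving second, so Firm B prefers to move second.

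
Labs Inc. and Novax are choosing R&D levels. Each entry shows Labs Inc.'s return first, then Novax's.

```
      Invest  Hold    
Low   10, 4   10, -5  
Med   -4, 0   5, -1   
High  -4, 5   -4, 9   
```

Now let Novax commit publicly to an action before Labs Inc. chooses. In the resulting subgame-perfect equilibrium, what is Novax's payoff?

4

Work backward from Labs Inc.'s decision.
- Invest: BR = Low, leader payoff 4.
- Hold: BR = Low, leader payoff -5.
Among 4, -5, the best is 4 at Invest. Subgame-perfect outcome: (Low, Invest) with payoffs (10, 4).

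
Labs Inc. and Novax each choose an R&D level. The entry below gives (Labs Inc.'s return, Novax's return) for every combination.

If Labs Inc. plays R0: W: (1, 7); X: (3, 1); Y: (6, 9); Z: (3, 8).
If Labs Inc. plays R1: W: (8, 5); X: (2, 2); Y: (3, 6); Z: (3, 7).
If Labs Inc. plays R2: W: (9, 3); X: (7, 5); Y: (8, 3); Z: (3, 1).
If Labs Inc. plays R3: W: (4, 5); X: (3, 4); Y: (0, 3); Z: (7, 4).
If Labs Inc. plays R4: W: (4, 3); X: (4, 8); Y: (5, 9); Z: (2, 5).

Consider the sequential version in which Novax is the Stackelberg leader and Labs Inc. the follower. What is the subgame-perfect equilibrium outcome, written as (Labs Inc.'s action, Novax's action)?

Backward induction with Novax moving first.
- W → Labs Inc. plays R2 (best of 1, 8, 9, 4, 4); Novax gets 3.
- X → Labs Inc. plays R2 (best of 3, 2, 7, 3, 4); Novax gets 5.
- Y → Labs Inc. plays R2 (best of 6, 3, 8, 0, 5); Novax gets 3.
- Z → Labs Inc. plays R3 (best of 3, 3, 3, 7, 2); Novax gets 4.
Among 3, 5, 3, 4, the best is 5 at X. Subgame-perfect outcome: (R2, X) with payoffs (7, 5).

(R2, X)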